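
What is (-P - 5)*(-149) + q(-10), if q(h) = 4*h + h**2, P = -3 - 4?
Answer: -238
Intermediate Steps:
P = -7
q(h) = h**2 + 4*h
(-P - 5)*(-149) + q(-10) = (-1*(-7) - 5)*(-149) - 10*(4 - 10) = (7 - 5)*(-149) - 10*(-6) = 2*(-149) + 60 = -298 + 60 = -238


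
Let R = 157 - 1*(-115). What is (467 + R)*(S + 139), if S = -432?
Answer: -216527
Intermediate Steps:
R = 272 (R = 157 + 115 = 272)
(467 + R)*(S + 139) = (467 + 272)*(-432 + 139) = 739*(-293) = -216527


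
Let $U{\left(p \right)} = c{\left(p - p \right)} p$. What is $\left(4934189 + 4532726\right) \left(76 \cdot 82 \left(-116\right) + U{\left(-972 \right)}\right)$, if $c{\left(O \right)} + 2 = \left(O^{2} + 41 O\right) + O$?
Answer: $-6825342773720$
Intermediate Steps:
$c{\left(O \right)} = -2 + O^{2} + 42 O$ ($c{\left(O \right)} = -2 + \left(\left(O^{2} + 41 O\right) + O\right) = -2 + \left(O^{2} + 42 O\right) = -2 + O^{2} + 42 O$)
$U{\left(p \right)} = - 2 p$ ($U{\left(p \right)} = \left(-2 + \left(p - p\right)^{2} + 42 \left(p - p\right)\right) p = \left(-2 + 0^{2} + 42 \cdot 0\right) p = \left(-2 + 0 + 0\right) p = - 2 p$)
$\left(4934189 + 4532726\right) \left(76 \cdot 82 \left(-116\right) + U{\left(-972 \right)}\right) = \left(4934189 + 4532726\right) \left(76 \cdot 82 \left(-116\right) - -1944\right) = 9466915 \left(6232 \left(-116\right) + 1944\right) = 9466915 \left(-722912 + 1944\right) = 9466915 \left(-720968\right) = -6825342773720$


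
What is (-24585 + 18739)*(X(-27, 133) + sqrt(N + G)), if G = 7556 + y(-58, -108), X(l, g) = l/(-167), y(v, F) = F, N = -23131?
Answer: -157842/167 - 5846*I*sqrt(15683) ≈ -945.16 - 7.3211e+5*I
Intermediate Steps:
X(l, g) = -l/167 (X(l, g) = l*(-1/167) = -l/167)
G = 7448 (G = 7556 - 108 = 7448)
(-24585 + 18739)*(X(-27, 133) + sqrt(N + G)) = (-24585 + 18739)*(-1/167*(-27) + sqrt(-23131 + 7448)) = -5846*(27/167 + sqrt(-15683)) = -5846*(27/167 + I*sqrt(15683)) = -157842/167 - 5846*I*sqrt(15683)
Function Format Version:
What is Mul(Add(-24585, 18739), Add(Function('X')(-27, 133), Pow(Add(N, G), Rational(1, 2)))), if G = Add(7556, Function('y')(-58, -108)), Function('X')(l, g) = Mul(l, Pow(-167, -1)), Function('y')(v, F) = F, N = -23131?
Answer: Add(Rational(-157842, 167), Mul(-5846, I, Pow(15683, Rational(1, 2)))) ≈ Add(-945.16, Mul(-7.3211e+5, I))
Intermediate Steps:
Function('X')(l, g) = Mul(Rational(-1, 167), l) (Function('X')(l, g) = Mul(l, Rational(-1, 167)) = Mul(Rational(-1, 167), l))
G = 7448 (G = Add(7556, -108) = 7448)
Mul(Add(-24585, 18739), Add(Function('X')(-27, 133), Pow(Add(N, G), Rational(1, 2)))) = Mul(Add(-24585, 18739), Add(Mul(Rational(-1, 167), -27), Pow(Add(-23131, 7448), Rational(1, 2)))) = Mul(-5846, Add(Rational(27, 167), Pow(-15683, Rational(1, 2)))) = Mul(-5846, Add(Rational(27, 167), Mul(I, Pow(15683, Rational(1, 2))))) = Add(Rational(-157842, 167), Mul(-5846, I, Pow(15683, Rational(1, 2))))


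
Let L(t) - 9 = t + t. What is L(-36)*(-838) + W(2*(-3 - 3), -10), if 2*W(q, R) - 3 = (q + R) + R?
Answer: 105559/2 ≈ 52780.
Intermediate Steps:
L(t) = 9 + 2*t (L(t) = 9 + (t + t) = 9 + 2*t)
W(q, R) = 3/2 + R + q/2 (W(q, R) = 3/2 + ((q + R) + R)/2 = 3/2 + ((R + q) + R)/2 = 3/2 + (q + 2*R)/2 = 3/2 + (R + q/2) = 3/2 + R + q/2)
L(-36)*(-838) + W(2*(-3 - 3), -10) = (9 + 2*(-36))*(-838) + (3/2 - 10 + (2*(-3 - 3))/2) = (9 - 72)*(-838) + (3/2 - 10 + (2*(-6))/2) = -63*(-838) + (3/2 - 10 + (½)*(-12)) = 52794 + (3/2 - 10 - 6) = 52794 - 29/2 = 105559/2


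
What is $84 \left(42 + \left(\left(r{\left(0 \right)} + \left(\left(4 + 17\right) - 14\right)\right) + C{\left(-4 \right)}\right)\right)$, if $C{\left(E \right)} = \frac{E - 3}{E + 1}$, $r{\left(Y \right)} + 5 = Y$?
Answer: $3892$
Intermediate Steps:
$r{\left(Y \right)} = -5 + Y$
$C{\left(E \right)} = \frac{-3 + E}{1 + E}$
$84 \left(42 + \left(\left(r{\left(0 \right)} + \left(\left(4 + 17\right) - 14\right)\right) + C{\left(-4 \right)}\right)\right) = 84 \left(42 + \left(\left(\left(-5 + 0\right) + \left(\left(4 + 17\right) - 14\right)\right) + \frac{-3 - 4}{1 - 4}\right)\right) = 84 \left(42 + \left(\left(-5 + \left(21 - 14\right)\right) + \frac{1}{-3} \left(-7\right)\right)\right) = 84 \left(42 + \left(\left(-5 + 7\right) - - \frac{7}{3}\right)\right) = 84 \left(42 + \left(2 + \frac{7}{3}\right)\right) = 84 \left(42 + \frac{13}{3}\right) = 84 \cdot \frac{139}{3} = 3892$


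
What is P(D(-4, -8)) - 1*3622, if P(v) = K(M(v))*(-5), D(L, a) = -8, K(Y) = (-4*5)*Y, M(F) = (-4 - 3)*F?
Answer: 1978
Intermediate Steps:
M(F) = -7*F
K(Y) = -20*Y
P(v) = -700*v (P(v) = -(-140)*v*(-5) = (140*v)*(-5) = -700*v)
P(D(-4, -8)) - 1*3622 = -700*(-8) - 1*3622 = 5600 - 3622 = 1978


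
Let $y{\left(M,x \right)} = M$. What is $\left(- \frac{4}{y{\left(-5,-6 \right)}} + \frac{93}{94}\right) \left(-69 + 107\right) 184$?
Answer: $\frac{2940136}{235} \approx 12511.0$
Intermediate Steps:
$\left(- \frac{4}{y{\left(-5,-6 \right)}} + \frac{93}{94}\right) \left(-69 + 107\right) 184 = \left(- \frac{4}{-5} + \frac{93}{94}\right) \left(-69 + 107\right) 184 = \left(\left(-4\right) \left(- \frac{1}{5}\right) + 93 \cdot \frac{1}{94}\right) 38 \cdot 184 = \left(\frac{4}{5} + \frac{93}{94}\right) 38 \cdot 184 = \frac{841}{470} \cdot 38 \cdot 184 = \frac{15979}{235} \cdot 184 = \frac{2940136}{235}$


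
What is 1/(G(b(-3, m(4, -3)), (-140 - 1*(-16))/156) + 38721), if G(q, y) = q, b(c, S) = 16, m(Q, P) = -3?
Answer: 1/38737 ≈ 2.5815e-5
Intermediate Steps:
1/(G(b(-3, m(4, -3)), (-140 - 1*(-16))/156) + 38721) = 1/(16 + 38721) = 1/38737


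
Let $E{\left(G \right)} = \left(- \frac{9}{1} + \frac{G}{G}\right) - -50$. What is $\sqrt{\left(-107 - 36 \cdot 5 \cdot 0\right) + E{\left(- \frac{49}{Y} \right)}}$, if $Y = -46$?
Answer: $i \sqrt{65} \approx 8.0623 i$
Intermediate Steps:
$E{\left(G \right)} = 42$ ($E{\left(G \right)} = \left(\left(-9\right) 1 + 1\right) + 50 = \left(-9 + 1\right) + 50 = -8 + 50 = 42$)
$\sqrt{\left(-107 - 36 \cdot 5 \cdot 0\right) + E{\left(- \frac{49}{Y} \right)}} = \sqrt{\left(-107 - 36 \cdot 5 \cdot 0\right) + 42} = \sqrt{\left(-107 - 0\right) + 42} = \sqrt{\left(-107 + 0\right) + 42} = \sqrt{-107 + 42} = \sqrt{-65} = i \sqrt{65}$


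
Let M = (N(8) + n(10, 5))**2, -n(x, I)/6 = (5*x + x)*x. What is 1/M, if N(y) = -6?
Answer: 1/13003236 ≈ 7.6904e-8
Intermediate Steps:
n(x, I) = -36*x**2 (n(x, I) = -6*(5*x + x)*x = -6*6*x*x = -36*x**2)
M = 13003236 (M = (-6 - 36*10**2)**2 = (-6 - 36*100)**2 = (-6 - 3600)**2 = (-3606)**2 = 13003236)
1/M = 1/13003236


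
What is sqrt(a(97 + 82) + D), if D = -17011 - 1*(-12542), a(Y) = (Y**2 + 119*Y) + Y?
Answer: 2*sqrt(12263) ≈ 221.48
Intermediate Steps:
a(Y) = Y**2 + 120*Y
D = -4469 (D = -17011 + 12542 = -4469)
sqrt(a(97 + 82) + D) = sqrt((97 + 82)*(120 + (97 + 82)) - 4469) = sqrt(179*(120 + 179) - 4469) = sqrt(179*299 - 4469) = sqrt(53521 - 4469) = sqrt(49052) = 2*sqrt(12263)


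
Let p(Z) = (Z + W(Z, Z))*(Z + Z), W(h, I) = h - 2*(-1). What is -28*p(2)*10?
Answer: -6720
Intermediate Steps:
W(h, I) = 2 + h (W(h, I) = h + 2 = 2 + h)
p(Z) = 2*Z*(2 + 2*Z) (p(Z) = (Z + (2 + Z))*(Z + Z) = (2 + 2*Z)*(2*Z) = 2*Z*(2 + 2*Z))
-28*p(2)*10 = -112*2*(1 + 2)*10 = -112*2*3*10 = -28*24*10 = -672*10 = -6720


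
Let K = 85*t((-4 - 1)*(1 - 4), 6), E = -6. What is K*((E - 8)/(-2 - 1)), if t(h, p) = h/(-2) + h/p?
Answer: -5950/3 ≈ -1983.3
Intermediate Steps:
t(h, p) = -h/2 + h/p (t(h, p) = h*(-½) + h/p = -h/2 + h/p)
K = -425 (K = 85*(-(-4 - 1)*(1 - 4)/2 + ((-4 - 1)*(1 - 4))/6) = 85*(-(-5)*(-3)/2 - 5*(-3)*(⅙)) = 85*(-½*15 + 15*(⅙)) = 85*(-15/2 + 5/2) = 85*(-5) = -425)
K*((E - 8)/(-2 - 1)) = -425*(-6 - 8)/(-2 - 1) = -(-5950)/(-3) = -(-5950)*(-1)/3 = -425*14/3 = -5950/3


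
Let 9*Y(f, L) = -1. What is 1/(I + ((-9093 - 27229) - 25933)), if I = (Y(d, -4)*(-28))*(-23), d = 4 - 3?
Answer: -9/560939 ≈ -1.6045e-5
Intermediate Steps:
d = 1
Y(f, L) = -⅑ (Y(f, L) = (⅑)*(-1) = -⅑)
I = -644/9 (I = -⅑*(-28)*(-23) = (28/9)*(-23) = -644/9 ≈ -71.556)
1/(I + ((-9093 - 27229) - 25933)) = 1/(-644/9 + ((-9093 - 27229) - 25933)) = 1/(-644/9 + (-36322 - 25933)) = 1/(-644/9 - 62255) = 1/(-560939/9) = -9/560939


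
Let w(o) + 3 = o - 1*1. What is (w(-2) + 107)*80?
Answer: 8080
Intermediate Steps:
w(o) = -4 + o (w(o) = -3 + (o - 1*1) = -3 + (o - 1) = -3 + (-1 + o) = -4 + o)
(w(-2) + 107)*80 = ((-4 - 2) + 107)*80 = (-6 + 107)*80 = 101*80 = 8080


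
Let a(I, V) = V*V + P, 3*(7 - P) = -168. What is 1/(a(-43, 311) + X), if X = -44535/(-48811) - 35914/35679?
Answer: 248789667/24078835697501 ≈ 1.0332e-5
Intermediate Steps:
P = 63 (P = 7 - 1/3*(-168) = 7 + 56 = 63)
a(I, V) = 63 + V**2 (a(I, V) = V*V + 63 = V**2 + 63 = 63 + V**2)
X = -23433427/248789667 (X = -44535*(-1/48811) - 35914*1/35679 = 44535/48811 - 35914/35679 = -23433427/248789667 ≈ -0.094190)
1/(a(-43, 311) + X) = 1/((63 + 311**2) - 23433427/248789667) = 1/((63 + 96721) - 23433427/248789667) = 1/(96784 - 23433427/248789667) = 1/(24078835697501/248789667) = 248789667/24078835697501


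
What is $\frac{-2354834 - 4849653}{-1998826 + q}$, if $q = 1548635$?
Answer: $\frac{7204487}{450191} \approx 16.003$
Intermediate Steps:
$\frac{-2354834 - 4849653}{-1998826 + q} = \frac{-2354834 - 4849653}{-1998826 + 1548635} = - \frac{7204487}{-450191} = \left(-7204487\right) \left(- \frac{1}{450191}\right) = \frac{7204487}{450191}$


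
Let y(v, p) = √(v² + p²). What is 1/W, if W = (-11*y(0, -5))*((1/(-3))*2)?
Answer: 3/110 ≈ 0.027273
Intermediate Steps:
y(v, p) = √(p² + v²)
W = 110/3 (W = (-11*√((-5)² + 0²))*((1/(-3))*2) = (-11*√(25 + 0))*((1*(-⅓))*2) = (-11*√25)*(-⅓*2) = -11*5*(-⅔) = -55*(-⅔) = 110/3 ≈ 36.667)
1/W = 1/(110/3) = 3/110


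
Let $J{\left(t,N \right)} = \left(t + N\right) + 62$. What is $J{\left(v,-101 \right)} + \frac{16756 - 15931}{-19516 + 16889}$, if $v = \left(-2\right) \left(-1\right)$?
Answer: $- \frac{98024}{2627} \approx -37.314$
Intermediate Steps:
$v = 2$
$J{\left(t,N \right)} = 62 + N + t$ ($J{\left(t,N \right)} = \left(N + t\right) + 62 = 62 + N + t$)
$J{\left(v,-101 \right)} + \frac{16756 - 15931}{-19516 + 16889} = \left(62 - 101 + 2\right) + \frac{16756 - 15931}{-19516 + 16889} = -37 + \frac{825}{-2627} = -37 + 825 \left(- \frac{1}{2627}\right) = -37 - \frac{825}{2627} = - \frac{98024}{2627}$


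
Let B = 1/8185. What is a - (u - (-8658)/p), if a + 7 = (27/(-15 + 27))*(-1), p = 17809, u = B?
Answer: -5676900761/583066660 ≈ -9.7363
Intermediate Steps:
B = 1/8185 ≈ 0.00012217
u = 1/8185 ≈ 0.00012217
a = -37/4 (a = -7 + (27/(-15 + 27))*(-1) = -7 + (27/12)*(-1) = -7 + ((1/12)*27)*(-1) = -7 + (9/4)*(-1) = -7 - 9/4 = -37/4 ≈ -9.2500)
a - (u - (-8658)/p) = -37/4 - (1/8185 - (-8658)/17809) = -37/4 - (1/8185 - 1*(-8658/17809)) = -37/4 - (1/8185 + 8658/17809) = -37/4 - 1*70883539/145766665 = -37/4 - 70883539/145766665 = -5676900761/583066660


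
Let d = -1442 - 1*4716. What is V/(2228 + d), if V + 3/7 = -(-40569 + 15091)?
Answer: -178343/27510 ≈ -6.4828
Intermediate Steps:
d = -6158 (d = -1442 - 4716 = -6158)
V = 178343/7 (V = -3/7 - (-40569 + 15091) = -3/7 - 1*(-25478) = -3/7 + 25478 = 178343/7 ≈ 25478.)
V/(2228 + d) = 178343/(7*(2228 - 6158)) = (178343/7)/(-3930) = (178343/7)*(-1/3930) = -178343/27510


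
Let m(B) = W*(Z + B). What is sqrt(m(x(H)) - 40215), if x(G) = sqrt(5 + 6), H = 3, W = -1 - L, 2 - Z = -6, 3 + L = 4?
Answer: sqrt(-40231 - 2*sqrt(11)) ≈ 200.59*I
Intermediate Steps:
L = 1 (L = -3 + 4 = 1)
Z = 8 (Z = 2 - 1*(-6) = 2 + 6 = 8)
W = -2 (W = -1 - 1*1 = -1 - 1 = -2)
x(G) = sqrt(11)
m(B) = -16 - 2*B (m(B) = -2*(8 + B) = -16 - 2*B)
sqrt(m(x(H)) - 40215) = sqrt((-16 - 2*sqrt(11)) - 40215) = sqrt(-40231 - 2*sqrt(11))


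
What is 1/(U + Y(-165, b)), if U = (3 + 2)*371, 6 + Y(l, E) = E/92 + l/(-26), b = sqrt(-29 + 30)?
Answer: 1196/2219007 ≈ 0.00053898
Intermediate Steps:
b = 1 (b = sqrt(1) = 1)
Y(l, E) = -6 - l/26 + E/92 (Y(l, E) = -6 + (E/92 + l/(-26)) = -6 + (E*(1/92) + l*(-1/26)) = -6 + (E/92 - l/26) = -6 + (-l/26 + E/92) = -6 - l/26 + E/92)
U = 1855 (U = 5*371 = 1855)
1/(U + Y(-165, b)) = 1/(1855 + (-6 - 1/26*(-165) + (1/92)*1)) = 1/(1855 + (-6 + 165/26 + 1/92)) = 1/(1855 + 427/1196) = 1/(2219007/1196) = 1196/2219007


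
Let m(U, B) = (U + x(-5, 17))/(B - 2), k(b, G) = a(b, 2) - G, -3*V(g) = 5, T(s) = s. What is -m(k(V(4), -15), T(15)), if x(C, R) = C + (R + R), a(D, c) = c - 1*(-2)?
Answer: -48/13 ≈ -3.6923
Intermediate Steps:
a(D, c) = 2 + c (a(D, c) = c + 2 = 2 + c)
V(g) = -5/3 (V(g) = -⅓*5 = -5/3)
x(C, R) = C + 2*R
k(b, G) = 4 - G (k(b, G) = (2 + 2) - G = 4 - G)
m(U, B) = (29 + U)/(-2 + B) (m(U, B) = (U + (-5 + 2*17))/(B - 2) = (U + (-5 + 34))/(-2 + B) = (U + 29)/(-2 + B) = (29 + U)/(-2 + B))
-m(k(V(4), -15), T(15)) = -(29 + (4 - 1*(-15)))/(-2 + 15) = -(29 + (4 + 15))/13 = -(29 + 19)/13 = -48/13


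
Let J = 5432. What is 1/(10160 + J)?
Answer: 1/15592 ≈ 6.4135e-5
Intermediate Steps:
1/(10160 + J) = 1/(10160 + 5432) = 1/15592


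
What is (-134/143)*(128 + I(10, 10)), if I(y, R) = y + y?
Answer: -19832/143 ≈ -138.69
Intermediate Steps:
I(y, R) = 2*y
(-134/143)*(128 + I(10, 10)) = (-134/143)*(128 + 2*10) = (-134*1/143)*(128 + 20) = -134/143*148 = -19832/143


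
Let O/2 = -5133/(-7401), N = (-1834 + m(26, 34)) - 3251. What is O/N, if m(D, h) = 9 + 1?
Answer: -118/431725 ≈ -0.00027332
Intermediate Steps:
m(D, h) = 10
N = -5075 (N = (-1834 + 10) - 3251 = -1824 - 3251 = -5075)
O = 3422/2467 (O = 2*(-5133/(-7401)) = 2*(-5133*(-1/7401)) = 2*(1711/2467) = 3422/2467 ≈ 1.3871)
O/N = (3422/2467)/(-5075) = (3422/2467)*(-1/5075) = -118/431725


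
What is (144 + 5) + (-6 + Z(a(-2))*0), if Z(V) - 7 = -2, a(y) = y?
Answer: 143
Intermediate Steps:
Z(V) = 5 (Z(V) = 7 - 2 = 5)
(144 + 5) + (-6 + Z(a(-2))*0) = (144 + 5) + (-6 + 5*0) = 149 + (-6 + 0) = 149 - 6 = 143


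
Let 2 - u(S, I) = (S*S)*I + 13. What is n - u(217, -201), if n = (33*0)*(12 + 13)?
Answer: -9464878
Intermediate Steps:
u(S, I) = -11 - I*S² (u(S, I) = 2 - ((S*S)*I + 13) = 2 - (S²*I + 13) = 2 - (I*S² + 13) = 2 - (13 + I*S²) = 2 + (-13 - I*S²) = -11 - I*S²)
n = 0 (n = 0*25 = 0)
n - u(217, -201) = 0 - (-11 - 1*(-201)*217²) = 0 - (-11 - 1*(-201)*47089) = 0 - (-11 + 9464889) = 0 - 1*9464878 = 0 - 9464878 = -9464878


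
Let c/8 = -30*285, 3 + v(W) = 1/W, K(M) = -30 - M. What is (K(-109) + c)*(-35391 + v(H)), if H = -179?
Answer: 432849540167/179 ≈ 2.4182e+9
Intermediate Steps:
v(W) = -3 + 1/W
c = -68400 (c = 8*(-30*285) = 8*(-8550) = -68400)
(K(-109) + c)*(-35391 + v(H)) = ((-30 - 1*(-109)) - 68400)*(-35391 + (-3 + 1/(-179))) = ((-30 + 109) - 68400)*(-35391 + (-3 - 1/179)) = (79 - 68400)*(-35391 - 538/179) = -68321*(-6335527/179) = 432849540167/179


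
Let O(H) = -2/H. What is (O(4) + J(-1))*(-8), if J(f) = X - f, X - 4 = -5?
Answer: 4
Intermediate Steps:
X = -1 (X = 4 - 5 = -1)
J(f) = -1 - f
(O(4) + J(-1))*(-8) = (-2/4 + (-1 - 1*(-1)))*(-8) = (-2*¼ + (-1 + 1))*(-8) = (-½ + 0)*(-8) = -½*(-8) = 4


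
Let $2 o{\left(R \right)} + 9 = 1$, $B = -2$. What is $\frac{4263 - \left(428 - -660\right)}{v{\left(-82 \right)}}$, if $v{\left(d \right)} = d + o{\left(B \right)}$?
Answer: $- \frac{3175}{86} \approx -36.919$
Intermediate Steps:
$o{\left(R \right)} = -4$ ($o{\left(R \right)} = - \frac{9}{2} + \frac{1}{2} \cdot 1 = - \frac{9}{2} + \frac{1}{2} = -4$)
$v{\left(d \right)} = -4 + d$ ($v{\left(d \right)} = d - 4 = -4 + d$)
$\frac{4263 - \left(428 - -660\right)}{v{\left(-82 \right)}} = \frac{4263 - \left(428 - -660\right)}{-4 - 82} = \frac{4263 - \left(428 + 660\right)}{-86} = \left(4263 - 1088\right) \left(- \frac{1}{86}\right) = 3175 \left(- \frac{1}{86}\right) = - \frac{3175}{86}$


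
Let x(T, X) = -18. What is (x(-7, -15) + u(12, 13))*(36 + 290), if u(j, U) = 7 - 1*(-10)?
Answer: -326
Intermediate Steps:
u(j, U) = 17 (u(j, U) = 7 + 10 = 17)
(x(-7, -15) + u(12, 13))*(36 + 290) = (-18 + 17)*(36 + 290) = -1*326 = -326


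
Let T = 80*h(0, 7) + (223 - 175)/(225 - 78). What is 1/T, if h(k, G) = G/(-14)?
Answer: -49/1944 ≈ -0.025206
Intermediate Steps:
h(k, G) = -G/14 (h(k, G) = G*(-1/14) = -G/14)
T = -1944/49 (T = 80*(-1/14*7) + (223 - 175)/(225 - 78) = 80*(-½) + 48/147 = -40 + 48*(1/147) = -40 + 16/49 = -1944/49 ≈ -39.673)
1/T = 1/(-1944/49) = -49/1944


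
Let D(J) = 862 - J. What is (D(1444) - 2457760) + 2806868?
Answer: 348526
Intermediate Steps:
(D(1444) - 2457760) + 2806868 = ((862 - 1*1444) - 2457760) + 2806868 = ((862 - 1444) - 2457760) + 2806868 = (-582 - 2457760) + 2806868 = -2458342 + 2806868 = 348526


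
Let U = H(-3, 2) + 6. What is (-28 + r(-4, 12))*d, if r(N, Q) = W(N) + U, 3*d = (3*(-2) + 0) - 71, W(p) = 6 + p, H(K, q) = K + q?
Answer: 539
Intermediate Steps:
d = -77/3 (d = ((3*(-2) + 0) - 71)/3 = ((-6 + 0) - 71)/3 = (-6 - 71)/3 = (⅓)*(-77) = -77/3 ≈ -25.667)
U = 5 (U = (-3 + 2) + 6 = -1 + 6 = 5)
r(N, Q) = 11 + N (r(N, Q) = (6 + N) + 5 = 11 + N)
(-28 + r(-4, 12))*d = (-28 + (11 - 4))*(-77/3) = (-28 + 7)*(-77/3) = -21*(-77/3) = 539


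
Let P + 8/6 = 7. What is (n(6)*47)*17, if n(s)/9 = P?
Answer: 40749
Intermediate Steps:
P = 17/3 (P = -4/3 + 7 = 17/3 ≈ 5.6667)
n(s) = 51 (n(s) = 9*(17/3) = 51)
(n(6)*47)*17 = (51*47)*17 = 2397*17 = 40749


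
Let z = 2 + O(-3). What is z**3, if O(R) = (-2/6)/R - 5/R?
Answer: 39304/729 ≈ 53.915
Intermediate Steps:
O(R) = -16/(3*R) (O(R) = (-2*1/6)/R - 5/R = -1/(3*R) - 5/R = -16/(3*R))
z = 34/9 (z = 2 - 16/3/(-3) = 2 - 16/3*(-1/3) = 2 + 16/9 = 34/9 ≈ 3.7778)
z**3 = (34/9)**3 = 39304/729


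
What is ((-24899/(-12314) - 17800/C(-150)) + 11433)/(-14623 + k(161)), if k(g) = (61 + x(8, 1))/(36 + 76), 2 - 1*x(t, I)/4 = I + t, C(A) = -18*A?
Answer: -212783275880/272256758577 ≈ -0.78155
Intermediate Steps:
x(t, I) = 8 - 4*I - 4*t (x(t, I) = 8 - 4*(I + t) = 8 + (-4*I - 4*t) = 8 - 4*I - 4*t)
k(g) = 33/112 (k(g) = (61 + (8 - 4*1 - 4*8))/(36 + 76) = (61 + (8 - 4 - 32))/112 = (61 - 28)*(1/112) = 33*(1/112) = 33/112)
((-24899/(-12314) - 17800/C(-150)) + 11433)/(-14623 + k(161)) = ((-24899/(-12314) - 17800/((-18*(-150)))) + 11433)/(-14623 + 33/112) = ((-24899*(-1/12314) - 17800/2700) + 11433)/(-1637743/112) = ((24899/12314 - 17800*1/2700) + 11433)*(-112/1637743) = ((24899/12314 - 178/27) + 11433)*(-112/1637743) = (-1519619/332478 + 11433)*(-112/1637743) = (3799701355/332478)*(-112/1637743) = -212783275880/272256758577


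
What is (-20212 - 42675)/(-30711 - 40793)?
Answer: 62887/71504 ≈ 0.87949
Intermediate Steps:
(-20212 - 42675)/(-30711 - 40793) = -62887/(-71504) = -62887*(-1/71504) = 62887/71504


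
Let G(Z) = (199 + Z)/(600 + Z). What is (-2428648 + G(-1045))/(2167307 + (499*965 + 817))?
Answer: -1080747514/1179098255 ≈ -0.91659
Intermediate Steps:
G(Z) = (199 + Z)/(600 + Z)
(-2428648 + G(-1045))/(2167307 + (499*965 + 817)) = (-2428648 + (199 - 1045)/(600 - 1045))/(2167307 + (499*965 + 817)) = (-2428648 - 846/(-445))/(2167307 + (481535 + 817)) = (-2428648 - 1/445*(-846))/(2167307 + 482352) = (-2428648 + 846/445)/2649659 = -1080747514/445*1/2649659 = -1080747514/1179098255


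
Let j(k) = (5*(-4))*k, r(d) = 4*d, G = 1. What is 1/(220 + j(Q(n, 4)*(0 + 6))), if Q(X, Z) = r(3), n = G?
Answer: -1/1220 ≈ -0.00081967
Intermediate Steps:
n = 1
Q(X, Z) = 12 (Q(X, Z) = 4*3 = 12)
j(k) = -20*k
1/(220 + j(Q(n, 4)*(0 + 6))) = 1/(220 - 240*(0 + 6)) = 1/(220 - 240*6) = 1/(220 - 20*72) = 1/(220 - 1440) = 1/(-1220) = -1/1220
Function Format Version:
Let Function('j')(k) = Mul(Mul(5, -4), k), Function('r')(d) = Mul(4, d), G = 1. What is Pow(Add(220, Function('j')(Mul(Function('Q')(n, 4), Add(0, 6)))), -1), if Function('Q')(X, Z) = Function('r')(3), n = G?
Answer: Rational(-1, 1220) ≈ -0.00081967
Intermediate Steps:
n = 1
Function('Q')(X, Z) = 12 (Function('Q')(X, Z) = Mul(4, 3) = 12)
Function('j')(k) = Mul(-20, k)
Pow(Add(220, Function('j')(Mul(Function('Q')(n, 4), Add(0, 6)))), -1) = Pow(Add(220, Mul(-20, Mul(12, Add(0, 6)))), -1) = Pow(Add(220, Mul(-20, Mul(12, 6))), -1) = Pow(Add(220, Mul(-20, 72)), -1) = Pow(Add(220, -1440), -1) = Pow(-1220, -1) = Rational(-1, 1220)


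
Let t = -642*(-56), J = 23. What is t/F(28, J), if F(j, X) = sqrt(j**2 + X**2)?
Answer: 35952*sqrt(1313)/1313 ≈ 992.18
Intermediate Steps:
F(j, X) = sqrt(X**2 + j**2)
t = 35952
t/F(28, J) = 35952/(sqrt(23**2 + 28**2)) = 35952/(sqrt(529 + 784)) = 35952/(sqrt(1313)) = 35952*(sqrt(1313)/1313) = 35952*sqrt(1313)/1313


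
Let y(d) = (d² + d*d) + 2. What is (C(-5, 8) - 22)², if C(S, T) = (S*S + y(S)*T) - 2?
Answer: 173889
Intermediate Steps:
y(d) = 2 + 2*d² (y(d) = (d² + d²) + 2 = 2*d² + 2 = 2 + 2*d²)
C(S, T) = -2 + S² + T*(2 + 2*S²) (C(S, T) = (S*S + (2 + 2*S²)*T) - 2 = (S² + T*(2 + 2*S²)) - 2 = -2 + S² + T*(2 + 2*S²))
(C(-5, 8) - 22)² = ((-2 + (-5)² + 2*8*(1 + (-5)²)) - 22)² = ((-2 + 25 + 2*8*(1 + 25)) - 22)² = ((-2 + 25 + 2*8*26) - 22)² = ((-2 + 25 + 416) - 22)² = (439 - 22)² = 417² = 173889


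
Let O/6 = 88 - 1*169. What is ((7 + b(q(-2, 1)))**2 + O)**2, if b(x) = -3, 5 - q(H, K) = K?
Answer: 220900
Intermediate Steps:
q(H, K) = 5 - K
O = -486 (O = 6*(88 - 1*169) = 6*(88 - 169) = 6*(-81) = -486)
((7 + b(q(-2, 1)))**2 + O)**2 = ((7 - 3)**2 - 486)**2 = (4**2 - 486)**2 = (16 - 486)**2 = (-470)**2 = 220900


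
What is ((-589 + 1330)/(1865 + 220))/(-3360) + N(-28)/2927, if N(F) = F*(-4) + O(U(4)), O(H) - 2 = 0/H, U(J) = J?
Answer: 265489831/6835130400 ≈ 0.038842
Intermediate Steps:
O(H) = 2 (O(H) = 2 + 0/H = 2 + 0 = 2)
N(F) = 2 - 4*F (N(F) = F*(-4) + 2 = -4*F + 2 = 2 - 4*F)
((-589 + 1330)/(1865 + 220))/(-3360) + N(-28)/2927 = ((-589 + 1330)/(1865 + 220))/(-3360) + (2 - 4*(-28))/2927 = (741/2085)*(-1/3360) + (2 + 112)*(1/2927) = (741*(1/2085))*(-1/3360) + 114*(1/2927) = (247/695)*(-1/3360) + 114/2927 = -247/2335200 + 114/2927 = 265489831/6835130400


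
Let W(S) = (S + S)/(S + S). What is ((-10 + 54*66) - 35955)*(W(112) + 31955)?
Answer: -1035406356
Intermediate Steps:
W(S) = 1 (W(S) = (2*S)/((2*S)) = (2*S)*(1/(2*S)) = 1)
((-10 + 54*66) - 35955)*(W(112) + 31955) = ((-10 + 54*66) - 35955)*(1 + 31955) = ((-10 + 3564) - 35955)*31956 = (3554 - 35955)*31956 = -32401*31956 = -1035406356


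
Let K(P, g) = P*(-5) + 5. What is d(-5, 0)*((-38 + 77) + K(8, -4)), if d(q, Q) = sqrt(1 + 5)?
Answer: 4*sqrt(6) ≈ 9.7980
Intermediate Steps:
K(P, g) = 5 - 5*P (K(P, g) = -5*P + 5 = 5 - 5*P)
d(q, Q) = sqrt(6)
d(-5, 0)*((-38 + 77) + K(8, -4)) = sqrt(6)*((-38 + 77) + (5 - 5*8)) = sqrt(6)*(39 + (5 - 40)) = sqrt(6)*(39 - 35) = sqrt(6)*4 = 4*sqrt(6)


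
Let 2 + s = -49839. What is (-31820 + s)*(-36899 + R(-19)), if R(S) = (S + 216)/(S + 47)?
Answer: 84353771475/28 ≈ 3.0126e+9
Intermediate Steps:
R(S) = (216 + S)/(47 + S)
s = -49841 (s = -2 - 49839 = -49841)
(-31820 + s)*(-36899 + R(-19)) = (-31820 - 49841)*(-36899 + (216 - 19)/(47 - 19)) = -81661*(-36899 + 197/28) = -81661*(-1032975/28) = 84353771475/28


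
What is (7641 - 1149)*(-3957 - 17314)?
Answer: -138091332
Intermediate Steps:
(7641 - 1149)*(-3957 - 17314) = 6492*(-21271) = -138091332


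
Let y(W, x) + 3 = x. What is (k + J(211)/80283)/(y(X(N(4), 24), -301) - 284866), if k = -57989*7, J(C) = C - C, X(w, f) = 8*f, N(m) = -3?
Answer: 405923/285170 ≈ 1.4234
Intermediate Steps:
J(C) = 0
y(W, x) = -3 + x
k = -405923
(k + J(211)/80283)/(y(X(N(4), 24), -301) - 284866) = (-405923 + 0/80283)/((-3 - 301) - 284866) = (-405923 + 0*(1/80283))/(-304 - 284866) = (-405923 + 0)/(-285170) = -405923*(-1/285170) = 405923/285170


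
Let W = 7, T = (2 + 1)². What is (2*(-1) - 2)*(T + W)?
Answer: -64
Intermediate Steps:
T = 9 (T = 3² = 9)
(2*(-1) - 2)*(T + W) = (2*(-1) - 2)*(9 + 7) = (-2 - 2)*16 = -4*16 = -64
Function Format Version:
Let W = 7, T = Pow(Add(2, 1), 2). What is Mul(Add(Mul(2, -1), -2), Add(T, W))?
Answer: -64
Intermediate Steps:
T = 9 (T = Pow(3, 2) = 9)
Mul(Add(Mul(2, -1), -2), Add(T, W)) = Mul(Add(Mul(2, -1), -2), Add(9, 7)) = Mul(Add(-2, -2), 16) = Mul(-4, 16) = -64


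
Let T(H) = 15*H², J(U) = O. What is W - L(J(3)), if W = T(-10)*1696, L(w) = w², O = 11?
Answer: 2543879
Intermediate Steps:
J(U) = 11
W = 2544000 (W = (15*(-10)²)*1696 = (15*100)*1696 = 1500*1696 = 2544000)
W - L(J(3)) = 2544000 - 1*11² = 2544000 - 1*121 = 2544000 - 121 = 2543879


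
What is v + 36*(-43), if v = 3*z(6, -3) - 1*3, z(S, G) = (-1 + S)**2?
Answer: -1476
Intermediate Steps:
v = 72 (v = 3*(-1 + 6)**2 - 1*3 = 3*5**2 - 3 = 3*25 - 3 = 75 - 3 = 72)
v + 36*(-43) = 72 + 36*(-43) = 72 - 1548 = -1476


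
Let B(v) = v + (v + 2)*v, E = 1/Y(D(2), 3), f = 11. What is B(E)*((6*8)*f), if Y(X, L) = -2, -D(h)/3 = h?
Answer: -660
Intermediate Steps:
D(h) = -3*h
E = -½ (E = 1/(-2) = -½ ≈ -0.50000)
B(v) = v + v*(2 + v) (B(v) = v + (2 + v)*v = v + v*(2 + v))
B(E)*((6*8)*f) = (-(3 - ½)/2)*((6*8)*11) = (-½*5/2)*(48*11) = -5/4*528 = -660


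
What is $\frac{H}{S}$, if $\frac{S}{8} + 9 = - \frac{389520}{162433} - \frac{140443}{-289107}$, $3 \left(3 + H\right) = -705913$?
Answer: $\frac{5525077052555697}{2049780147200} \approx 2695.4$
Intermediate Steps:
$H = - \frac{705922}{3}$ ($H = -3 + \frac{1}{3} \left(-705913\right) = -3 - \frac{705913}{3} = - \frac{705922}{3} \approx -2.3531 \cdot 10^{5}$)
$S = - \frac{4099560294400}{46960517331}$ ($S = -72 + 8 \left(- \frac{389520}{162433} - \frac{140443}{-289107}\right) = -72 + 8 \left(\left(-389520\right) \frac{1}{162433} - - \frac{140443}{289107}\right) = -72 + 8 \left(- \frac{389520}{162433} + \frac{140443}{289107}\right) = -72 + 8 \left(- \frac{89800380821}{46960517331}\right) = -72 - \frac{718403046568}{46960517331} = - \frac{4099560294400}{46960517331} \approx -87.298$)
$\frac{H}{S} = - \frac{705922}{3 \left(- \frac{4099560294400}{46960517331}\right)} = \left(- \frac{705922}{3}\right) \left(- \frac{46960517331}{4099560294400}\right) = \frac{5525077052555697}{2049780147200}$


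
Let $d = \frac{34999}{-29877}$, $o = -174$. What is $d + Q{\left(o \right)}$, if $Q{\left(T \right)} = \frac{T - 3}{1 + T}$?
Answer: $- \frac{766598}{5168721} \approx -0.14831$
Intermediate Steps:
$Q{\left(T \right)} = \frac{-3 + T}{1 + T}$
$d = - \frac{34999}{29877}$ ($d = 34999 \left(- \frac{1}{29877}\right) = - \frac{34999}{29877} \approx -1.1714$)
$d + Q{\left(o \right)} = - \frac{34999}{29877} + \frac{-3 - 174}{1 - 174} = - \frac{34999}{29877} + \frac{1}{-173} \left(-177\right) = - \frac{34999}{29877} - - \frac{177}{173} = - \frac{34999}{29877} + \frac{177}{173} = - \frac{766598}{5168721}$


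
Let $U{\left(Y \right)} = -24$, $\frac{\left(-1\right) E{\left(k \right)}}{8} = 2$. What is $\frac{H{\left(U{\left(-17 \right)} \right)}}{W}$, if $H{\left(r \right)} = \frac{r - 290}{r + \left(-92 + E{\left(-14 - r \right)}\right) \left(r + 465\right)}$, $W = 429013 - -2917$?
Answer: $\frac{157}{10291164180} \approx 1.5256 \cdot 10^{-8}$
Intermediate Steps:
$E{\left(k \right)} = -16$ ($E{\left(k \right)} = \left(-8\right) 2 = -16$)
$W = 431930$ ($W = 429013 + 2917 = 431930$)
$H{\left(r \right)} = \frac{-290 + r}{-50220 - 107 r}$ ($H{\left(r \right)} = \frac{r - 290}{r + \left(-92 - 16\right) \left(r + 465\right)} = \frac{-290 + r}{r - 108 \left(465 + r\right)} = \frac{-290 + r}{r - \left(50220 + 108 r\right)} = \frac{-290 + r}{-50220 - 107 r}$)
$\frac{H{\left(U{\left(-17 \right)} \right)}}{W} = \frac{\frac{1}{50220 + 107 \left(-24\right)} \left(290 - -24\right)}{431930} = \frac{290 + 24}{50220 - 2568} \cdot \frac{1}{431930} = \frac{1}{47652} \cdot 314 \cdot \frac{1}{431930} = \frac{157}{23826} \cdot \frac{1}{431930} = \frac{157}{10291164180}$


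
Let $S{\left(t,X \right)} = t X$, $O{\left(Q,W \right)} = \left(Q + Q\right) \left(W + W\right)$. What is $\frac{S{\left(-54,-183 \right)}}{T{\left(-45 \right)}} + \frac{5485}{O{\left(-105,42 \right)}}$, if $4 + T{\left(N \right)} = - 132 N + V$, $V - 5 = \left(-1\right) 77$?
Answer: $\frac{3553861}{2586024} \approx 1.3743$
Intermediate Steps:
$V = -72$ ($V = 5 - 77 = -72$)
$T{\left(N \right)} = -76 - 132 N$ ($T{\left(N \right)} = -4 - \left(72 + 132 N\right) = -76 - 132 N$)
$O{\left(Q,W \right)} = 4 Q W$ ($O{\left(Q,W \right)} = 2 Q 2 W = 4 Q W$)
$S{\left(t,X \right)} = X t$
$\frac{S{\left(-54,-183 \right)}}{T{\left(-45 \right)}} + \frac{5485}{O{\left(-105,42 \right)}} = \frac{\left(-183\right) \left(-54\right)}{-76 - -5940} + \frac{5485}{4 \left(-105\right) 42} = \frac{9882}{-76 + 5940} + \frac{5485}{-17640} = \frac{9882}{5864} + 5485 \left(- \frac{1}{17640}\right) = 9882 \cdot \frac{1}{5864} - \frac{1097}{3528} = \frac{4941}{2932} - \frac{1097}{3528} = \frac{3553861}{2586024}$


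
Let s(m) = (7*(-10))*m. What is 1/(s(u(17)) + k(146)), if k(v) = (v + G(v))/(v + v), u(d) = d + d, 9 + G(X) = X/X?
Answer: -146/347411 ≈ -0.00042025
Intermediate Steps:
G(X) = -8 (G(X) = -9 + X/X = -9 + 1 = -8)
u(d) = 2*d
s(m) = -70*m
k(v) = (-8 + v)/(2*v) (k(v) = (v - 8)/(v + v) = (-8 + v)/((2*v)) = (-8 + v)*(1/(2*v)) = (-8 + v)/(2*v))
1/(s(u(17)) + k(146)) = 1/(-140*17 + (1/2)*(-8 + 146)/146) = 1/(-70*34 + (1/2)*(1/146)*138) = 1/(-2380 + 69/146) = 1/(-347411/146) = -146/347411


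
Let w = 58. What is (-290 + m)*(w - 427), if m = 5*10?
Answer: 88560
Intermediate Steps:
m = 50
(-290 + m)*(w - 427) = (-290 + 50)*(58 - 427) = -240*(-369) = 88560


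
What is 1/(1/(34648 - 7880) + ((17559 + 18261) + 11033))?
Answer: 26768/1254161105 ≈ 2.1343e-5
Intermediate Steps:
1/(1/(34648 - 7880) + ((17559 + 18261) + 11033)) = 1/(1/26768 + (35820 + 11033)) = 1/(1/26768 + 46853) = 1/(1254161105/26768) = 26768/1254161105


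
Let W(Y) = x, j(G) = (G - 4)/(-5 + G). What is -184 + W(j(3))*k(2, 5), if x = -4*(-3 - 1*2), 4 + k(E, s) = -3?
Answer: -324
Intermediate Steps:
j(G) = (-4 + G)/(-5 + G)
k(E, s) = -7 (k(E, s) = -4 - 3 = -7)
x = 20 (x = -4*(-3 - 2) = -4*(-5) = 20)
W(Y) = 20
-184 + W(j(3))*k(2, 5) = -184 + 20*(-7) = -184 - 140 = -324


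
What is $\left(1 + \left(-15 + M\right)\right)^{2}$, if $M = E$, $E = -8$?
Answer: $484$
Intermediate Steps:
$M = -8$
$\left(1 + \left(-15 + M\right)\right)^{2} = \left(1 - 23\right)^{2} = \left(-22\right)^{2} = 484$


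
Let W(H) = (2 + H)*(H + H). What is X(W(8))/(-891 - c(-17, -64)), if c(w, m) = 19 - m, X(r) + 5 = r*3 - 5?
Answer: -235/487 ≈ -0.48255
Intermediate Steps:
W(H) = 2*H*(2 + H) (W(H) = (2 + H)*(2*H) = 2*H*(2 + H))
X(r) = -10 + 3*r (X(r) = -5 + (r*3 - 5) = -5 + (3*r - 5) = -5 + (-5 + 3*r) = -10 + 3*r)
X(W(8))/(-891 - c(-17, -64)) = (-10 + 3*(2*8*(2 + 8)))/(-891 - (19 - 1*(-64))) = (-10 + 3*(2*8*10))/(-891 - (19 + 64)) = (-10 + 3*160)/(-891 - 1*83) = (-10 + 480)/(-891 - 83) = 470/(-974) = 470*(-1/974) = -235/487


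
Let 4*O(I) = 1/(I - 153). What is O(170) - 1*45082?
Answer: -3065575/68 ≈ -45082.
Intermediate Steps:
O(I) = 1/(4*(-153 + I)) (O(I) = 1/(4*(I - 153)) = 1/(4*(-153 + I)))
O(170) - 1*45082 = 1/(4*(-153 + 170)) - 1*45082 = (1/4)/17 - 45082 = (1/4)*(1/17) - 45082 = 1/68 - 45082 = -3065575/68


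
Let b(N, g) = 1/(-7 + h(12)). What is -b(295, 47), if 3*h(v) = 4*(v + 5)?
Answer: -3/47 ≈ -0.063830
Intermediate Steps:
h(v) = 20/3 + 4*v/3 (h(v) = (4*(v + 5))/3 = (4*(5 + v))/3 = (20 + 4*v)/3 = 20/3 + 4*v/3)
b(N, g) = 3/47 (b(N, g) = 1/(-7 + (20/3 + (4/3)*12)) = 1/(-7 + (20/3 + 16)) = 1/(-7 + 68/3) = 1/(47/3) = 3/47)
-b(295, 47) = -1*3/47 = -3/47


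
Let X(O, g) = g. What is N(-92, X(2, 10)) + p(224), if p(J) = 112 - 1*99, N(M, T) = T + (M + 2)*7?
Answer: -607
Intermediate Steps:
N(M, T) = 14 + T + 7*M (N(M, T) = T + (2 + M)*7 = T + (14 + 7*M) = 14 + T + 7*M)
p(J) = 13 (p(J) = 112 - 99 = 13)
N(-92, X(2, 10)) + p(224) = (14 + 10 + 7*(-92)) + 13 = (14 + 10 - 644) + 13 = -620 + 13 = -607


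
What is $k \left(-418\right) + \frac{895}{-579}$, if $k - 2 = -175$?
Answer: $\frac{41868911}{579} \approx 72313.0$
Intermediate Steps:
$k = -173$ ($k = 2 - 175 = -173$)
$k \left(-418\right) + \frac{895}{-579} = \left(-173\right) \left(-418\right) + \frac{895}{-579} = 72314 + 895 \left(- \frac{1}{579}\right) = 72314 - \frac{895}{579} = \frac{41868911}{579}$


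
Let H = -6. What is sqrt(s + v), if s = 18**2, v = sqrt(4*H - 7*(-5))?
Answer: sqrt(324 + sqrt(11)) ≈ 18.092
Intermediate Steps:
v = sqrt(11) (v = sqrt(4*(-6) - 7*(-5)) = sqrt(-24 + 35) = sqrt(11) ≈ 3.3166)
s = 324
sqrt(s + v) = sqrt(324 + sqrt(11))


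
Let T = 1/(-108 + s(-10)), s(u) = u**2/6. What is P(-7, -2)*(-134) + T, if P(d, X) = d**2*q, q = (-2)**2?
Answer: -7196339/274 ≈ -26264.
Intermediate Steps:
s(u) = u**2/6 (s(u) = u**2*(1/6) = u**2/6)
q = 4
P(d, X) = 4*d**2 (P(d, X) = d**2*4 = 4*d**2)
T = -3/274 (T = 1/(-108 + (1/6)*(-10)**2) = 1/(-108 + (1/6)*100) = 1/(-108 + 50/3) = 1/(-274/3) = -3/274 ≈ -0.010949)
P(-7, -2)*(-134) + T = (4*(-7)**2)*(-134) - 3/274 = (4*49)*(-134) - 3/274 = 196*(-134) - 3/274 = -26264 - 3/274 = -7196339/274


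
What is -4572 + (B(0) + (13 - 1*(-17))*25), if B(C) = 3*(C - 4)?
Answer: -3834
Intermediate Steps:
B(C) = -12 + 3*C (B(C) = 3*(-4 + C) = -12 + 3*C)
-4572 + (B(0) + (13 - 1*(-17))*25) = -4572 + ((-12 + 3*0) + (13 - 1*(-17))*25) = -4572 + ((-12 + 0) + (13 + 17)*25) = -4572 + (-12 + 30*25) = -4572 + (-12 + 750) = -4572 + 738 = -3834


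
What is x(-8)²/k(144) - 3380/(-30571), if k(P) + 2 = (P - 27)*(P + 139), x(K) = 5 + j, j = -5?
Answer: 3380/30571 ≈ 0.11056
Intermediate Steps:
x(K) = 0 (x(K) = 5 - 5 = 0)
k(P) = -2 + (-27 + P)*(139 + P) (k(P) = -2 + (P - 27)*(P + 139) = -2 + (-27 + P)*(139 + P))
x(-8)²/k(144) - 3380/(-30571) = 0²/(-3755 + 144² + 112*144) - 3380/(-30571) = 0/(-3755 + 20736 + 16128) - 3380*(-1/30571) = 0/33109 + 3380/30571 = 0*(1/33109) + 3380/30571 = 0 + 3380/30571 = 3380/30571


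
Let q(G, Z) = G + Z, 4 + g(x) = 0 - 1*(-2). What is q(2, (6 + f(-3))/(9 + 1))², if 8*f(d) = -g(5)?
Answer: 441/64 ≈ 6.8906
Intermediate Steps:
g(x) = -2 (g(x) = -4 + (0 - 1*(-2)) = -4 + (0 + 2) = -4 + 2 = -2)
f(d) = ¼ (f(d) = (-1*(-2))/8 = (⅛)*2 = ¼)
q(2, (6 + f(-3))/(9 + 1))² = (2 + (6 + ¼)/(9 + 1))² = (2 + (25/4)/10)² = (2 + (25/4)*(⅒))² = (2 + 5/8)² = (21/8)² = 441/64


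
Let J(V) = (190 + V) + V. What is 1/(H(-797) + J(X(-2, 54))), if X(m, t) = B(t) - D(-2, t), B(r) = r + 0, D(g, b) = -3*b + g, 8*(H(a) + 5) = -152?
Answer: 1/602 ≈ 0.0016611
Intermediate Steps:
H(a) = -24 (H(a) = -5 + (⅛)*(-152) = -5 - 19 = -24)
D(g, b) = g - 3*b
B(r) = r
X(m, t) = 2 + 4*t (X(m, t) = t - (-2 - 3*t) = t + (2 + 3*t) = 2 + 4*t)
J(V) = 190 + 2*V
1/(H(-797) + J(X(-2, 54))) = 1/(-24 + (190 + 2*(2 + 4*54))) = 1/(-24 + (190 + 2*(2 + 216))) = 1/(-24 + (190 + 2*218)) = 1/(-24 + (190 + 436)) = 1/(-24 + 626) = 1/602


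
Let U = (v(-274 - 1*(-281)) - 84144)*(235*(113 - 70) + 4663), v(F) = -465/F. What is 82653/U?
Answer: -192857/2901779088 ≈ -6.6462e-5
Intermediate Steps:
U = -8705337264/7 (U = (-465/(-274 - 1*(-281)) - 84144)*(235*(113 - 70) + 4663) = (-465/(-274 + 281) - 84144)*(235*43 + 4663) = (-465/7 - 84144)*(10105 + 4663) = (-465*⅐ - 84144)*14768 = (-465/7 - 84144)*14768 = -589473/7*14768 = -8705337264/7 ≈ -1.2436e+9)
82653/U = 82653/(-8705337264/7) = 82653*(-7/8705337264) = -192857/2901779088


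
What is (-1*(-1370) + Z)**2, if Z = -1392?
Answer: 484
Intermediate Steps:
(-1*(-1370) + Z)**2 = (-1*(-1370) - 1392)**2 = (1370 - 1392)**2 = (-22)**2 = 484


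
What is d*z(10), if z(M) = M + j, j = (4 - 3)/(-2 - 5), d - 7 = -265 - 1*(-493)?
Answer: 16215/7 ≈ 2316.4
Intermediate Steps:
d = 235 (d = 7 + (-265 - 1*(-493)) = 7 + (-265 + 493) = 7 + 228 = 235)
j = -1/7 (j = 1/(-7) = 1*(-1/7) = -1/7 ≈ -0.14286)
z(M) = -1/7 + M (z(M) = M - 1/7 = -1/7 + M)
d*z(10) = 235*(-1/7 + 10) = 235*(69/7) = 16215/7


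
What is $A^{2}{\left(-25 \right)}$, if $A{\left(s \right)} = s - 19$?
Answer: $1936$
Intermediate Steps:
$A{\left(s \right)} = -19 + s$
$A^{2}{\left(-25 \right)} = \left(-19 - 25\right)^{2} = \left(-44\right)^{2} = 1936$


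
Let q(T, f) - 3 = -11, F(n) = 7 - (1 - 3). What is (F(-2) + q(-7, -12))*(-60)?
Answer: -60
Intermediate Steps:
F(n) = 9 (F(n) = 7 - 1*(-2) = 7 + 2 = 9)
q(T, f) = -8 (q(T, f) = 3 - 11 = -8)
(F(-2) + q(-7, -12))*(-60) = (9 - 8)*(-60) = 1*(-60) = -60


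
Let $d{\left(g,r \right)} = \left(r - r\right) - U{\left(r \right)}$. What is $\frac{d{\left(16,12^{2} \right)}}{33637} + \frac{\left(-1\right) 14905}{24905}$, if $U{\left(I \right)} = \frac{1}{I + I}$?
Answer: $- \frac{28878311317}{48253218336} \approx -0.59847$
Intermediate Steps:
$U{\left(I \right)} = \frac{1}{2 I}$
$d{\left(g,r \right)} = - \frac{1}{2 r}$ ($d{\left(g,r \right)} = \left(r - r\right) - \frac{1}{2 r} = 0 - \frac{1}{2 r} = - \frac{1}{2 r}$)
$\frac{d{\left(16,12^{2} \right)}}{33637} + \frac{\left(-1\right) 14905}{24905} = \frac{\left(- \frac{1}{2}\right) \frac{1}{12^{2}}}{33637} + \frac{\left(-1\right) 14905}{24905} = - \frac{1}{2 \cdot 144} \cdot \frac{1}{33637} - \frac{2981}{4981} = \left(- \frac{1}{2}\right) \frac{1}{144} \cdot \frac{1}{33637} - \frac{2981}{4981} = \left(- \frac{1}{288}\right) \frac{1}{33637} - \frac{2981}{4981} = - \frac{1}{9687456} - \frac{2981}{4981} = - \frac{28878311317}{48253218336}$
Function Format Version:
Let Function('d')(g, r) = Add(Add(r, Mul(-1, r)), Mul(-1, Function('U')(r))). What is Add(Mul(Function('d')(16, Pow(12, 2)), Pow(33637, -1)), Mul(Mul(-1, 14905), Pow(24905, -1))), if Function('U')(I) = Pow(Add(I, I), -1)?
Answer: Rational(-28878311317, 48253218336) ≈ -0.59847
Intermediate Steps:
Function('U')(I) = Mul(Rational(1, 2), Pow(I, -1)) (Function('U')(I) = Pow(Mul(2, I), -1) = Mul(Rational(1, 2), Pow(I, -1)))
Function('d')(g, r) = Mul(Rational(-1, 2), Pow(r, -1)) (Function('d')(g, r) = Add(Add(r, Mul(-1, r)), Mul(-1, Mul(Rational(1, 2), Pow(r, -1)))) = Add(0, Mul(Rational(-1, 2), Pow(r, -1))) = Mul(Rational(-1, 2), Pow(r, -1)))
Add(Mul(Function('d')(16, Pow(12, 2)), Pow(33637, -1)), Mul(Mul(-1, 14905), Pow(24905, -1))) = Add(Mul(Mul(Rational(-1, 2), Pow(Pow(12, 2), -1)), Pow(33637, -1)), Mul(Mul(-1, 14905), Pow(24905, -1))) = Add(Mul(Mul(Rational(-1, 2), Pow(144, -1)), Rational(1, 33637)), Mul(-14905, Rational(1, 24905))) = Add(Mul(Mul(Rational(-1, 2), Rational(1, 144)), Rational(1, 33637)), Rational(-2981, 4981)) = Add(Mul(Rational(-1, 288), Rational(1, 33637)), Rational(-2981, 4981)) = Add(Rational(-1, 9687456), Rational(-2981, 4981)) = Rational(-28878311317, 48253218336)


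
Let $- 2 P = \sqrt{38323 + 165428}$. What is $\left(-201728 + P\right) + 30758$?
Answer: $-170970 - \frac{3 \sqrt{22639}}{2} \approx -1.712 \cdot 10^{5}$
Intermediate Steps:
$P = - \frac{3 \sqrt{22639}}{2}$ ($P = - \frac{\sqrt{38323 + 165428}}{2} = - \frac{\sqrt{203751}}{2} = - \frac{3 \sqrt{22639}}{2} \approx -225.69$)
$\left(-201728 + P\right) + 30758 = \left(-201728 - \frac{3 \sqrt{22639}}{2}\right) + 30758 = -170970 - \frac{3 \sqrt{22639}}{2}$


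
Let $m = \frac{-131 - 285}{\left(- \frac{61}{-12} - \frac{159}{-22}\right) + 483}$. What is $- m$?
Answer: $\frac{54912}{65381} \approx 0.83988$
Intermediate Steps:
$m = - \frac{54912}{65381}$ ($m = - \frac{416}{\left(\left(-61\right) \left(- \frac{1}{12}\right) - - \frac{159}{22}\right) + 483} = - \frac{416}{\left(\frac{61}{12} + \frac{159}{22}\right) + 483} = - \frac{416}{\frac{1625}{132} + 483} = - \frac{416}{\frac{65381}{132}} = \left(-416\right) \frac{132}{65381} = - \frac{54912}{65381} \approx -0.83988$)
$- m = \left(-1\right) \left(- \frac{54912}{65381}\right) = \frac{54912}{65381}$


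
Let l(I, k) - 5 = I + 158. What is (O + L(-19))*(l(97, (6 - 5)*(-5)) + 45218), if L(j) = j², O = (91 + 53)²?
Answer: 959449366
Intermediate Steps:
O = 20736 (O = 144² = 20736)
l(I, k) = 163 + I (l(I, k) = 5 + (I + 158) = 5 + (158 + I) = 163 + I)
(O + L(-19))*(l(97, (6 - 5)*(-5)) + 45218) = (20736 + (-19)²)*((163 + 97) + 45218) = (20736 + 361)*(260 + 45218) = 21097*45478 = 959449366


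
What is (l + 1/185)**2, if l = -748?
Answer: 19148747641/34225 ≈ 5.5950e+5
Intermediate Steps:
(l + 1/185)**2 = (-748 + 1/185)**2 = (-138379/185)**2 = 19148747641/34225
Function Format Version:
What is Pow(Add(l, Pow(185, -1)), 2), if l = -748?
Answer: Rational(19148747641, 34225) ≈ 5.5950e+5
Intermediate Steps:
Pow(Add(l, Pow(185, -1)), 2) = Pow(Add(-748, Pow(185, -1)), 2) = Pow(Add(-748, Rational(1, 185)), 2) = Pow(Rational(-138379, 185), 2) = Rational(19148747641, 34225)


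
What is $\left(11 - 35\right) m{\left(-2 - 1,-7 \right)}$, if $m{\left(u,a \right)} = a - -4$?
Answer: $72$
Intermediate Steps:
$m{\left(u,a \right)} = 4 + a$ ($m{\left(u,a \right)} = a + 4 = 4 + a$)
$\left(11 - 35\right) m{\left(-2 - 1,-7 \right)} = \left(11 - 35\right) \left(4 - 7\right) = \left(-24\right) \left(-3\right) = 72$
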